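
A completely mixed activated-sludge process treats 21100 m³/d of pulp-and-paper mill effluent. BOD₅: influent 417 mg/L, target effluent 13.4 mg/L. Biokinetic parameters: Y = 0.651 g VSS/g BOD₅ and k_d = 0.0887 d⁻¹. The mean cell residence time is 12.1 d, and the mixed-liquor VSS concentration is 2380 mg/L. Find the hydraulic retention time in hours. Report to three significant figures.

τ ≈ 15.5 h

Steady-state biomass mass balance: V·X·(1 + k_d·θ_c) = Y·Q·(S₀ − S)·θ_c, so V = 0.651 × 21100 × (417 − 13.4) × 12.1 / [2380 × (1 + 0.0887 × 12.1)] = 6.71×10^7 / 4934 = 13595 m³.
τ = V/Q = 13595/21100 = 0.6443 d, or 15.46 h.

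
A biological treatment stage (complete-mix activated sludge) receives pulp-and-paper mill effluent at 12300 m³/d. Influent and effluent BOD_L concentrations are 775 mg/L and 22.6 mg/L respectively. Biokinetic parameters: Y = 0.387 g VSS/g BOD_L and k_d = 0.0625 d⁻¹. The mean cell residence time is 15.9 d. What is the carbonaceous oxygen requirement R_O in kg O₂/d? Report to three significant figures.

Y_obs = Y / (1 + k_d θ_c) = 0.387 / (1 + 0.0625 × 15.9) = 0.387 / 1.994 = 0.1941.
Q·(S₀ − S) = 12300 × (775 − 22.6) × 10⁻³ = 9255 kg/d removed.
Net sludge production P_X = 0.1941 × 9255 = 1796 kg VSS/d.
R_O = Q·(S₀ − S) − 1.42·P_X = 9255 − 1.42 × 1796 = 6704 kg O₂/d.

R_O ≈ 6700 kg O₂/d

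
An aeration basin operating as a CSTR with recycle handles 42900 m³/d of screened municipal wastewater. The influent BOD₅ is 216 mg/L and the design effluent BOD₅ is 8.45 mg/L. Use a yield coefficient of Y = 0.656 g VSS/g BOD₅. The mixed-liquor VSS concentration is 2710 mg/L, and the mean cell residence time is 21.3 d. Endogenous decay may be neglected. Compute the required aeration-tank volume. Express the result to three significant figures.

Biomass mass balance (decay neglected): V·X = Y·Q·(S₀ − S)·θ_c, so V = 0.656 × 42900 × (216 − 8.45) × 21.3 / 2710 = 45909 m³.

V ≈ 45900 m³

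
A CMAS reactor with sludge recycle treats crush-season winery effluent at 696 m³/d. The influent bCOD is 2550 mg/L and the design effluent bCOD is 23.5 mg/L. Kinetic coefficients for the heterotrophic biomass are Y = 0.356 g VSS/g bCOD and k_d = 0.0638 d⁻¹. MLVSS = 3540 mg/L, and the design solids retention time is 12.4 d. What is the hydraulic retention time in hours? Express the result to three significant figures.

Rearranging the biomass balance for a CMAS with decay, V = Y·Q·ΔS·θ_c / [X·(1+k_d θ_c)] = 0.356 × 696 × (2550 − 23.5) × 12.4 / [3540 × (1 + 0.0638 × 12.4)] = 7.76×10^6 / 6341 = 1224 m³.
τ = V/Q = 1224/696 = 1.759 d, or 42.22 h.

τ ≈ 42.2 h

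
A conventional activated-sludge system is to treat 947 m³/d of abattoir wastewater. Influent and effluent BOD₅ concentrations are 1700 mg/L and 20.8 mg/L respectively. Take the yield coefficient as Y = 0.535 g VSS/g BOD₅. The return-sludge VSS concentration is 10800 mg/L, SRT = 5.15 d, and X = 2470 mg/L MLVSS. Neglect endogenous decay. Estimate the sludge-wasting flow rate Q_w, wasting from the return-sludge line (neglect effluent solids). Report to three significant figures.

With k_d = 0 the design equation reduces to V = Y Q (S₀−S) θ_c / X = 0.535 × 947 × (1700 − 20.8) × 5.15 / 2470 = 1774 m³.
Q_w = (V·X)/(θ_c X_r) = 1774 × 2470 / (5.15 × 10800) = 78.77 m³/d.

Q_w ≈ 78.8 m³/d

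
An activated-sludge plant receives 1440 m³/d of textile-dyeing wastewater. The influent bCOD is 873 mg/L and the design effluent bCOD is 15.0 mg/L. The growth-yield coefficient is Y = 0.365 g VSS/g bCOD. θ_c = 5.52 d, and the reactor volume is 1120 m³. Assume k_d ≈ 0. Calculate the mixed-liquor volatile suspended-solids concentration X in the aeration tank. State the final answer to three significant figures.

X ≈ 2220 mg/L

From V·X = Y·Q·(S₀ − S)·θ_c (decay neglected): X = 0.365 × 1440 × (873 − 15.0) × 5.52 / 1120 = 2223 mg/L.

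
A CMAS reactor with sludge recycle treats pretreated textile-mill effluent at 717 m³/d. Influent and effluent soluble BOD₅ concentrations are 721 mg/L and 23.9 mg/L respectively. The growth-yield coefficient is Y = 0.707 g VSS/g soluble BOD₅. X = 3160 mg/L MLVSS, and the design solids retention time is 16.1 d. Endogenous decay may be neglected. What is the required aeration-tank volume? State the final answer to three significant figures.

V ≈ 1800 m³

With k_d = 0 the design equation reduces to V = Y Q (S₀−S) θ_c / X = 0.707 × 717 × (721 − 23.9) × 16.1 / 3160 = 1800 m³.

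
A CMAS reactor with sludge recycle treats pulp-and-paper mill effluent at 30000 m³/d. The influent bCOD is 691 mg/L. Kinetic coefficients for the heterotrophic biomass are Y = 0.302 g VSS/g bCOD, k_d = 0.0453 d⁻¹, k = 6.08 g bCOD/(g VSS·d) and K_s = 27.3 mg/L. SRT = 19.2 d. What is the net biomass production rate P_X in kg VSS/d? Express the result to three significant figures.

P_X ≈ 3340 kg VSS/d

From the Monod/SRT balance for a CMAS, S = K_s·(1+k_d θ_c)/[θ_c·(Y k − k_d) − 1] = 27.3 × (1 + 0.0453 × 19.2) / [19.2 × (0.302 × 6.08 − 0.0453) − 1] = 51.04 / 33.38 = 1.529 mg/L.
Y_obs = Y / (1 + k_d θ_c) = 0.302 / (1 + 0.0453 × 19.2) = 0.302 / 1.870 = 0.1615.
Substrate removed = Q·(S₀ − S) = 30000 m³/d × (691 − 1.53) g/m³ = 2.07×10^7 g/d = 20684 kg/d.
So the net sludge growth is P_X = 0.1615 × 20684 = 3341 kg VSS/d.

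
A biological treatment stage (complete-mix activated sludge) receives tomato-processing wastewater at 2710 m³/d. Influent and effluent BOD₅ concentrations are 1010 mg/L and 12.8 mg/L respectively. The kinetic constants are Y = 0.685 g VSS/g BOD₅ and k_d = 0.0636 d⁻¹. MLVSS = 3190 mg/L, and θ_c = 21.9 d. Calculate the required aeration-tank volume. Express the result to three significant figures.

V ≈ 5310 m³

Steady-state biomass mass balance: V·X·(1 + k_d·θ_c) = Y·Q·(S₀ − S)·θ_c, so V = 0.685 × 2710 × (1010 − 12.8) × 21.9 / [3190 × (1 + 0.0636 × 21.9)] = 4.05×10^7 / 7633 = 5311 m³.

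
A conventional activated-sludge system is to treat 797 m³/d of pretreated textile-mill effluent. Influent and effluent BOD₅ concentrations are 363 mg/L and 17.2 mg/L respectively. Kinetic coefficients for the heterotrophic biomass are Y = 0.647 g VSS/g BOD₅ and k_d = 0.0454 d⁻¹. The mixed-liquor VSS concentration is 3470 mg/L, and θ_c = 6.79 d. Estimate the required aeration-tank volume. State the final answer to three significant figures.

V ≈ 267 m³

Steady-state biomass mass balance: V·X·(1 + k_d·θ_c) = Y·Q·(S₀ − S)·θ_c, so V = 0.647 × 797 × (363 − 17.2) × 6.79 / [3470 × (1 + 0.0454 × 6.79)] = 1.21×10^6 / 4540 = 266.7 m³.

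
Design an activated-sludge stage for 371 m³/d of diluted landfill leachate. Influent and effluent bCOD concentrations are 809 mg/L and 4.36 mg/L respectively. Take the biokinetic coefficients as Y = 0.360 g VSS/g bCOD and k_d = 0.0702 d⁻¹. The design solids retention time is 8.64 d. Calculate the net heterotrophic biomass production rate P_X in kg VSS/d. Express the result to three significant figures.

Y_obs = Y / (1 + k_d θ_c) = 0.360 / (1 + 0.0702 × 8.64) = 0.360 / 1.607 = 0.2241.
Mass of bCOD removed per day: Q(S₀ − S) = 371 × 804.6 g/m³ = 298.5 kg/d.
So the net sludge growth is P_X = 0.2241 × 298.5 = 66.89 kg VSS/d.

P_X ≈ 66.9 kg VSS/d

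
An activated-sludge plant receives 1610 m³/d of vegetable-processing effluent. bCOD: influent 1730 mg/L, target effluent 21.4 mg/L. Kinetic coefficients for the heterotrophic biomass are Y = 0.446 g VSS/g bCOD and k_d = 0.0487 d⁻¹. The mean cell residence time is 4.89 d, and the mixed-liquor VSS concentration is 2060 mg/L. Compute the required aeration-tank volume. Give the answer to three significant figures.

Steady-state biomass mass balance: V·X·(1 + k_d·θ_c) = Y·Q·(S₀ − S)·θ_c, so V = 0.446 × 1610 × (1730 − 21.4) × 4.89 / [2060 × (1 + 0.0487 × 4.89)] = 6×10^6 / 2551 = 2352 m³.

V ≈ 2350 m³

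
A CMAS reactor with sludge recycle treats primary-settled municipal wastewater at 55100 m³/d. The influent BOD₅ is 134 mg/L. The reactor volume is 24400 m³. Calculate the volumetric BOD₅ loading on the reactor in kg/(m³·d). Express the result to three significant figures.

L_v ≈ 0.303 kg BOD₅/(m³·d)

Volumetric loading L_v = Q·S₀ / V = 55100 × 134 g/m³ / 24400 m³ = 302.6 g/(m³·d) = 0.3026 kg BOD₅/(m³·d).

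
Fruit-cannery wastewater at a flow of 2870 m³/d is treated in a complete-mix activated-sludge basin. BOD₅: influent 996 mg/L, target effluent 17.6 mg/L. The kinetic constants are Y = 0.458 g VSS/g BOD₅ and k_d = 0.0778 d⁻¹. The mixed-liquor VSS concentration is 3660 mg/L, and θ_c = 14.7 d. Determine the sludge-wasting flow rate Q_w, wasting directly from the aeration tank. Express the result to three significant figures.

Rearranging the biomass balance for a CMAS with decay, V = Y·Q·ΔS·θ_c / [X·(1+k_d θ_c)] = 0.458 × 2870 × (996 − 17.6) × 14.7 / [3660 × (1 + 0.0778 × 14.7)] = 1.89×10^7 / 7846 = 2410 m³.
Wasting from the aeration tank: Q_w = V / θ_c = 2410 / 14.7 = 163.9 m³/d.

Q_w ≈ 164 m³/d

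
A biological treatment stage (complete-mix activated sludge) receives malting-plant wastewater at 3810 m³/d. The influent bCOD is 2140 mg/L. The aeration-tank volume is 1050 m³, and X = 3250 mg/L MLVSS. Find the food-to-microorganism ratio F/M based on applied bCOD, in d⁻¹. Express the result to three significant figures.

F/M ≈ 2.39 d⁻¹

F/M = Q·S₀ / (V·X) = 3810 × 2140 / (1050 × 3250) = 2.389 g bCOD·(g VSS·d)⁻¹.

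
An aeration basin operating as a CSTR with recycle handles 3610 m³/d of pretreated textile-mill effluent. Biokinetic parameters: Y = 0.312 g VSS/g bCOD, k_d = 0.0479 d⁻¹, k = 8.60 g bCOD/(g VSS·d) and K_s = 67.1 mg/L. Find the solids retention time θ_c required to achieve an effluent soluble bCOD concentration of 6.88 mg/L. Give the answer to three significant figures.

From 1/θ_c = Y·k·S/(K_s + S) − k_d: Y·k·S/(K_s+S) = 0.312 × 8.60 × 6.88 / (67.1 + 6.88) = 0.2495 d⁻¹.
Then 1/θ_c = μ − k_d = 0.2495 − 0.0479 = 0.2016 d⁻¹, giving θ_c = 4.960 d.

θ_c ≈ 4.96 d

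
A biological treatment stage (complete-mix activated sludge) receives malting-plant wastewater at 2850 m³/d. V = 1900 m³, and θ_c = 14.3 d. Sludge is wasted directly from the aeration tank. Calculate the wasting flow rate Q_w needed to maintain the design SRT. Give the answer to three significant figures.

Q_w ≈ 133 m³/d

With mixed-liquor wasting, θ_c = V/Q_w, so Q_w = V/θ_c = 1900/14.3 = 132.9 m³/d.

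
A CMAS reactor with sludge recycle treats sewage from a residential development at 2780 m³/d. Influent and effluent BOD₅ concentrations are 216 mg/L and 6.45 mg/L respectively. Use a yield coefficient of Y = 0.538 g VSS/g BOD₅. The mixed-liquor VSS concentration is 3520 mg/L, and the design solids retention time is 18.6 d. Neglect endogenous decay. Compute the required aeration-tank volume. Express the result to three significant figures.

V ≈ 1660 m³

V·X = Y·Q·ΔS·θ_c gives V = 0.538 × 2780 × (216 − 6.45) × 18.6 / 3520 = 1656 m³.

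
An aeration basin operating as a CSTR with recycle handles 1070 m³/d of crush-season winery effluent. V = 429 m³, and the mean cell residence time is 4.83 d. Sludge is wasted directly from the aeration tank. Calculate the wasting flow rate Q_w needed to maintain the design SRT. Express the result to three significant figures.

Q_w ≈ 88.8 m³/d

For wasting at MLVSS concentration, Q_w = V/θ_c = 429.0/4.83 = 88.82 m³/d.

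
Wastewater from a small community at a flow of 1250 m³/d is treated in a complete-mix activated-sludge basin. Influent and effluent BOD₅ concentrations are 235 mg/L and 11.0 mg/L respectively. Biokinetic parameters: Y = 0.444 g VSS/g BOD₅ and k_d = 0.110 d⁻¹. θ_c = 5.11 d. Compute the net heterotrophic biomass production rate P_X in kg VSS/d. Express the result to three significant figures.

The observed yield is Y_obs = Y/(1 + k_d·θ_c) = 0.444 / (1 + 0.110 × 5.11) = 0.444 / 1.562 = 0.2842 g VSS per g BOD₅ removed.
Substrate removed = Q·(S₀ − S) = 1250 m³/d × (235 − 11.0) g/m³ = 2.8×10^5 g/d = 280.0 kg/d.
Net biomass production P_X = Y_obs × Q·(S₀ − S) = 0.2842 × 280.0 = 79.59 kg VSS/d.

P_X ≈ 79.6 kg VSS/d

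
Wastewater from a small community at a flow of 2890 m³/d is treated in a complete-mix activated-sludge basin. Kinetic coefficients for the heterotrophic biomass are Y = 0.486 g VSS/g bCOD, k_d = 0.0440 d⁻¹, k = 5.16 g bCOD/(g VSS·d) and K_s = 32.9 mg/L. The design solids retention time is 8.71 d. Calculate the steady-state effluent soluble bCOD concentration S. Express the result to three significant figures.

For a completely mixed reactor with recycle the Lawrence–McCarty relation gives S = K_s·(1 + k_d·θ_c) / [θ_c·(Y·k − k_d) − 1] = 32.9 × (1 + 0.0440 × 8.71) / [8.71 × (0.486 × 5.16 − 0.0440) − 1] = 45.51 / 20.46 = 2.224 mg/L.

S ≈ 2.22 mg/L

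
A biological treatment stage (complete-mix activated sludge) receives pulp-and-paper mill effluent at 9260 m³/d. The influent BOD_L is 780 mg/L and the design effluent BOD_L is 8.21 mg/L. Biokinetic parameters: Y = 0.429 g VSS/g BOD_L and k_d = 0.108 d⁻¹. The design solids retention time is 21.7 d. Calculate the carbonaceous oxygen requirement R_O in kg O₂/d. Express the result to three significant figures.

R_O ≈ 5840 kg O₂/d

The observed yield is Y_obs = Y/(1 + k_d·θ_c) = 0.429 / (1 + 0.108 × 21.7) = 0.429 / 3.344 = 0.1283 g VSS per g BOD_L removed.
Substrate removed = Q·(S₀ − S) = 9260 m³/d × (780 − 8.21) g/m³ = 7.15×10^6 g/d = 7147 kg/d.
Biomass synthesised: P_X = Y_obs × 7147 = 917.0 kg VSS/d.
R_O = Q·ΔS − 1.42 P_X = 7147 − 1302 = 5845 kg O₂/d.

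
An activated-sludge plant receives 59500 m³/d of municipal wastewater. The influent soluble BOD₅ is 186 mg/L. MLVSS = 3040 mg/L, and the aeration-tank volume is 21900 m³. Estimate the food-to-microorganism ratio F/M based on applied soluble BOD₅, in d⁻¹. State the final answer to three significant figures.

F/M ≈ 0.166 d⁻¹

Food-to-microorganism ratio F/M = Q S₀ / (V X) = 59500 × 186 / (21900 × 3040) = 0.1662 d⁻¹.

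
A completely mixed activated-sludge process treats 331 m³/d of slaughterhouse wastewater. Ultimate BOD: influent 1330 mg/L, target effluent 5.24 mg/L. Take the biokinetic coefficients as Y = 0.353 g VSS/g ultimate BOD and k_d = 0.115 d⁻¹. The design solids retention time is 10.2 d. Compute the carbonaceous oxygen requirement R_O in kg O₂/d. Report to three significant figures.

Y_obs = Y / (1 + k_d θ_c) = 0.353 / (1 + 0.115 × 10.2) = 0.353 / 2.173 = 0.1624.
ΔS = 1330 − 5.24 = 1325 mg/L, so the substrate removal rate is 331 × 1325/1000 = 438.5 kg ultimate BOD/d.
Biomass synthesised: P_X = Y_obs × 438.5 = 71.23 kg VSS/d.
Carbonaceous O₂ demand = substrate oxidised − cell-mass equivalent = 438.5 − 1.42 × 71.23 = 337.3 kg O₂/d.

R_O ≈ 337 kg O₂/d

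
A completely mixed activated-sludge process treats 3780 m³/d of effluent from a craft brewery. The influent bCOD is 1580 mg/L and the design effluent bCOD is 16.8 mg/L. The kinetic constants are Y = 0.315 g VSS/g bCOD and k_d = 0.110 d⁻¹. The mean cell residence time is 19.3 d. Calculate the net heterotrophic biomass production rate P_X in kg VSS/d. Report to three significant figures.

P_X ≈ 596 kg VSS/d

Correct the yield for decay: Y_obs = Y/(1 + k_d θ_c) = 0.315 / (1 + 0.110 × 19.3) = 0.315 / 3.123 = 0.1009.
ΔS = 1580 − 16.8 = 1563 mg/L, so the substrate removal rate is 3780 × 1563/1000 = 5909 kg bCOD/d.
So the net sludge growth is P_X = 0.1009 × 5909 = 596.0 kg VSS/d.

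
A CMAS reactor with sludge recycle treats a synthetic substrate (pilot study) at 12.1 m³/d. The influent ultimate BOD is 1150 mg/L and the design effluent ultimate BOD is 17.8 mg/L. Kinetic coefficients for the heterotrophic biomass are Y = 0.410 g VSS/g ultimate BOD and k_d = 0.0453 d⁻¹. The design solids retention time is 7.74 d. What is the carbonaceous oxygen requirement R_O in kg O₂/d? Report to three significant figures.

Observed yield with endogenous decay: Y_obs = Y / (1 + k_d·θ_c) = 0.410 / (1 + 0.0453 × 7.74) = 0.410 / 1.351 = 0.3036 g VSS/g ultimate BOD.
Mass of ultimate BOD removed per day: Q(S₀ − S) = 12.1 × 1132 g/m³ = 13.70 kg/d.
Net sludge production P_X = 0.3036 × 13.70 = 4.159 kg VSS/d.
R_O = Q·ΔS − 1.42 P_X = 13.70 − 5.905 = 7.794 kg O₂/d.

R_O ≈ 7.79 kg O₂/d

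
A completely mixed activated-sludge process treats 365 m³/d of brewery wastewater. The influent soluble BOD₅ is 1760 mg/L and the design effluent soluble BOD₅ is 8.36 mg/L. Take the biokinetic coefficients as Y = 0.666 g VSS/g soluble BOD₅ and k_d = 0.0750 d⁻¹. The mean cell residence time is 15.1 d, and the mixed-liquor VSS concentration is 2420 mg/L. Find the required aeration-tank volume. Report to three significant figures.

Steady-state biomass mass balance: V·X·(1 + k_d·θ_c) = Y·Q·(S₀ − S)·θ_c, so V = 0.666 × 365 × (1760 − 8.36) × 15.1 / [2420 × (1 + 0.0750 × 15.1)] = 6.43×10^6 / 5161 = 1246 m³.

V ≈ 1250 m³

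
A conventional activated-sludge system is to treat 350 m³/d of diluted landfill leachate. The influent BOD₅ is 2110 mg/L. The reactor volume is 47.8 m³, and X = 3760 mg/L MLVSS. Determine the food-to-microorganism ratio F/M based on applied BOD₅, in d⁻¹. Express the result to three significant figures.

F/M ≈ 4.11 d⁻¹

F/M = applied load / biomass = Q·S₀/(V·X) = 350 × 2110 / (47.80 × 3760) = 4.109 d⁻¹.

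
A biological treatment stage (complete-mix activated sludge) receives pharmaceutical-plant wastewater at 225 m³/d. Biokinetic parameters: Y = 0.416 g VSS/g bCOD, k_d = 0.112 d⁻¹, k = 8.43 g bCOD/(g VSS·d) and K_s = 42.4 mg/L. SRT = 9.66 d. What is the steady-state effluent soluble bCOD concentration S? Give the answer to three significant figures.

S ≈ 2.78 mg/L

From the Monod/SRT balance for a CMAS, S = K_s·(1+k_d θ_c)/[θ_c·(Y k − k_d) − 1] = 42.4 × (1 + 0.112 × 9.66) / [9.66 × (0.416 × 8.43 − 0.112) − 1] = 88.27 / 31.79 = 2.776 mg/L.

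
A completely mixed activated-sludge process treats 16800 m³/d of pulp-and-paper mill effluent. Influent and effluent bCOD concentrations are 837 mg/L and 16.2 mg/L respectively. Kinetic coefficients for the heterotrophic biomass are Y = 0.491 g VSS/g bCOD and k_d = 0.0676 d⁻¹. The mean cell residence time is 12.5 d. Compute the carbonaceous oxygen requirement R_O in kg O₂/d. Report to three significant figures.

Y_obs = Y / (1 + k_d θ_c) = 0.491 / (1 + 0.0676 × 12.5) = 0.491 / 1.845 = 0.2661.
Q·(S₀ − S) = 16800 × (837 − 16.2) × 10⁻³ = 13789 kg/d removed.
P_X = Y_obs·Q·(S₀ − S) = 0.2661 × 13789 = 3670 kg VSS/d.
R_O = Q·ΔS − 1.42 P_X = 13789 − 5211 = 8578 kg O₂/d.

R_O ≈ 8580 kg O₂/d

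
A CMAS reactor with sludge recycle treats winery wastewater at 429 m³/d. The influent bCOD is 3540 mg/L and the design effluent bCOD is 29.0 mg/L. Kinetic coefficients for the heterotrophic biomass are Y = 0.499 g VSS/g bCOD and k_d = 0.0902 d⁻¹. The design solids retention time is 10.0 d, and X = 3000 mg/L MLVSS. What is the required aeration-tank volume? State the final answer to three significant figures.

From the SRT design equation V = Y Q (S₀−S) θ_c / [X (1 + k_d θ_c)] = 0.499 × 429 × (3540 − 29.0) × 10.0 / [3000 × (1 + 0.0902 × 10.0)] = 7.52×10^6 / 5706 = 1317 m³.

V ≈ 1320 m³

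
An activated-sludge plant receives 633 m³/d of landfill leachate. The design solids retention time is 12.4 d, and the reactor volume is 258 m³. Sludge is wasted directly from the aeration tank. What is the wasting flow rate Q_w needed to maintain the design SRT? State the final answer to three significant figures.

With mixed-liquor wasting, θ_c = V/Q_w, so Q_w = V/θ_c = 258.0/12.4 = 20.81 m³/d.

Q_w ≈ 20.8 m³/d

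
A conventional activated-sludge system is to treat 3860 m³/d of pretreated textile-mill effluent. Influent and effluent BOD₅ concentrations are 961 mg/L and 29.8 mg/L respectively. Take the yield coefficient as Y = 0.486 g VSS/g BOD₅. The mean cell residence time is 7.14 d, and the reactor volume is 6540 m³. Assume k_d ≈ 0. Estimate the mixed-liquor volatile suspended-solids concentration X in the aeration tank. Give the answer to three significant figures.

From V·X = Y·Q·(S₀ − S)·θ_c (decay neglected): X = 0.486 × 3860 × (961 − 29.8) × 7.14 / 6540 = 1907 mg/L.

X ≈ 1910 mg/L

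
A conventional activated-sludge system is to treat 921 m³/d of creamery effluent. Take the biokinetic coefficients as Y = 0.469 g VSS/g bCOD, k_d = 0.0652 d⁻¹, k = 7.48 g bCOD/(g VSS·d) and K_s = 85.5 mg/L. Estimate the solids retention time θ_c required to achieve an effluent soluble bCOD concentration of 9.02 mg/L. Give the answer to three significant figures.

θ_c ≈ 3.71 d

From 1/θ_c = Y·k·S/(K_s + S) − k_d: Y·k·S/(K_s+S) = 0.469 × 7.48 × 9.02 / (85.5 + 9.02) = 0.3348 d⁻¹.
Then 1/θ_c = μ − k_d = 0.3348 − 0.0652 = 0.2696 d⁻¹, giving θ_c = 3.709 d.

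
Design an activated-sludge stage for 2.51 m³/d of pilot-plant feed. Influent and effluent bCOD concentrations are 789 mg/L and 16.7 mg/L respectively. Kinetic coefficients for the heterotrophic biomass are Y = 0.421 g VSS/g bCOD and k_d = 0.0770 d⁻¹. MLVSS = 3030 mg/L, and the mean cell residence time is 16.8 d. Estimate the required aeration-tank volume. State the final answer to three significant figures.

V ≈ 1.97 m³

Rearranging the biomass balance for a CMAS with decay, V = Y·Q·ΔS·θ_c / [X·(1+k_d θ_c)] = 0.421 × 2.51 × (789 − 16.7) × 16.8 / [3030 × (1 + 0.0770 × 16.8)] = 1.37×10^4 / 6950 = 1.973 m³.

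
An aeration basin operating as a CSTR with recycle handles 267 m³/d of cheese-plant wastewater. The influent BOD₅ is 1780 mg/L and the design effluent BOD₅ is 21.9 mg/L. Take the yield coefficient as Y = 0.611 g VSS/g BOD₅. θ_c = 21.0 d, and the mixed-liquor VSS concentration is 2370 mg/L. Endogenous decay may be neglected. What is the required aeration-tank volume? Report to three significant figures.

Biomass mass balance (decay neglected): V·X = Y·Q·(S₀ − S)·θ_c, so V = 0.611 × 267 × (1780 − 21.9) × 21.0 / 2370 = 2541 m³.

V ≈ 2540 m³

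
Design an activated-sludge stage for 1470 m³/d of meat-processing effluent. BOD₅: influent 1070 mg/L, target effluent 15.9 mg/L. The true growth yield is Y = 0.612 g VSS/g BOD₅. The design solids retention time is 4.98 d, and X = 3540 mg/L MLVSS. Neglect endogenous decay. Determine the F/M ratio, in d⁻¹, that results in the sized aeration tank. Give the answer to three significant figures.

V·X = Y·Q·ΔS·θ_c gives V = 0.612 × 1470 × (1070 − 15.9) × 4.98 / 3540 = 1334 m³.
F/M = Q·S₀ / (V·X) = 1470 × 1070 / (1334 × 3540) = 0.3331 g BOD₅·(g VSS·d)⁻¹.

F/M ≈ 0.333 d⁻¹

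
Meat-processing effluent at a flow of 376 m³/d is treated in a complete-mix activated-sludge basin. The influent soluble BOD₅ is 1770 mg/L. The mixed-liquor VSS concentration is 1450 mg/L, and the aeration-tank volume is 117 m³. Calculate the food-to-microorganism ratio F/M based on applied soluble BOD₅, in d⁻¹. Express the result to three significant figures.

F/M ≈ 3.92 d⁻¹

F/M = Q·S₀ / (V·X) = 376 × 1770 / (117.0 × 1450) = 3.923 g soluble BOD₅·(g VSS·d)⁻¹.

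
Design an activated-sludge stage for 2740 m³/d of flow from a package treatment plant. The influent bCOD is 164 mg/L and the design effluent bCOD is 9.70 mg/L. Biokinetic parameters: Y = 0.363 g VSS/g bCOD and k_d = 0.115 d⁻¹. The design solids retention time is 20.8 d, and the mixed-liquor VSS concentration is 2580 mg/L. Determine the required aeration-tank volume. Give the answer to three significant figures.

V ≈ 365 m³

Steady-state biomass mass balance: V·X·(1 + k_d·θ_c) = Y·Q·(S₀ − S)·θ_c, so V = 0.363 × 2740 × (164 − 9.70) × 20.8 / [2580 × (1 + 0.115 × 20.8)] = 3.19×10^6 / 8751 = 364.8 m³.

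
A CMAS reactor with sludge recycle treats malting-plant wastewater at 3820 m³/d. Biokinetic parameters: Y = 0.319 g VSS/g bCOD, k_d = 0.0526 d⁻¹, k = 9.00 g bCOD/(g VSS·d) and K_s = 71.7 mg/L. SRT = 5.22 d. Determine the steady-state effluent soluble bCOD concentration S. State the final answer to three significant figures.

S ≈ 6.66 mg/L

For a completely mixed reactor with recycle the Lawrence–McCarty relation gives S = K_s·(1 + k_d·θ_c) / [θ_c·(Y·k − k_d) − 1] = 71.7 × (1 + 0.0526 × 5.22) / [5.22 × (0.319 × 9.00 − 0.0526) − 1] = 91.39 / 13.71 = 6.665 mg/L.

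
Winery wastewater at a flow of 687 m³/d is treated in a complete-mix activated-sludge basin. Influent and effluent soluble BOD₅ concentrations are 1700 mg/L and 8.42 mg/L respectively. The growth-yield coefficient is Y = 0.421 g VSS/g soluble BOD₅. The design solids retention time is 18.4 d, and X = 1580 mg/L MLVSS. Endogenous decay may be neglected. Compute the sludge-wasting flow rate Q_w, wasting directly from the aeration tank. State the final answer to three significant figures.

Q_w ≈ 310 m³/d

Biomass mass balance (decay neglected): V·X = Y·Q·(S₀ − S)·θ_c, so V = 0.421 × 687 × (1700 − 8.42) × 18.4 / 1580 = 5698 m³.
For wasting at MLVSS concentration, Q_w = V/θ_c = 5698/18.4 = 309.7 m³/d.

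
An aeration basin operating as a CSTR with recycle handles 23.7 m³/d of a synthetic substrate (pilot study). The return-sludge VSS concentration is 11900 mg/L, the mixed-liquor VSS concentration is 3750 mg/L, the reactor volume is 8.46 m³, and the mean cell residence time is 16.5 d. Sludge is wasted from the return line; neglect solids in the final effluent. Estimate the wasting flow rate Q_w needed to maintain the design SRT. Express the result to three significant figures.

Q_w ≈ 0.162 m³/d

θ_c = V·X/(Q_w·X_r) when wasting from the recycle, so Q_w = V·X/(θ_c·X_r) = 8.460 × 3750 / (16.5 × 11900) = 0.1616 m³/d.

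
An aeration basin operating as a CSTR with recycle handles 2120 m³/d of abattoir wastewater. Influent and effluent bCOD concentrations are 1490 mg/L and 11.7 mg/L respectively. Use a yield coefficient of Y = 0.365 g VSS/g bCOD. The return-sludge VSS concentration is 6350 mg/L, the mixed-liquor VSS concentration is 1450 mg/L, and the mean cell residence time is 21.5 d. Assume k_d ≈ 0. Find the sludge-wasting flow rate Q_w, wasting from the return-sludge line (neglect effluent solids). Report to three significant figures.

Q_w ≈ 180 m³/d

V·X = Y·Q·ΔS·θ_c gives V = 0.365 × 2120 × (1490 − 11.7) × 21.5 / 1450 = 16961 m³.
Wasting from the return line (neglecting effluent solids): Q_w = V·X / (θ_c·X_r) = 16961 × 1450 / (21.5 × 6350) = 180.1 m³/d.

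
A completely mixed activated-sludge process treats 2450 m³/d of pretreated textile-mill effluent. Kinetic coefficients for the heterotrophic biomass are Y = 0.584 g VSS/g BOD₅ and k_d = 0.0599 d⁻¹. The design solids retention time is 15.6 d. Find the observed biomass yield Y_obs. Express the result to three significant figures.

Observed yield with endogenous decay: Y_obs = Y / (1 + k_d·θ_c) = 0.584 / (1 + 0.0599 × 15.6) = 0.584 / 1.934 = 0.3019 g VSS/g BOD₅.

Y_obs ≈ 0.302 g VSS/g BOD₅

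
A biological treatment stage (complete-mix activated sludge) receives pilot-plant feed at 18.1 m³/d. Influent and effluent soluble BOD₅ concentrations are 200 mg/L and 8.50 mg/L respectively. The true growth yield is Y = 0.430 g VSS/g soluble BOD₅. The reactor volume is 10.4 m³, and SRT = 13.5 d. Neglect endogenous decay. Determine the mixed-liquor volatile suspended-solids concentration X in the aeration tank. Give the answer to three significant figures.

X ≈ 1930 mg/L

Without decay, X = Y Q (S₀−S) θ_c / V = 0.430 × 18.1 × (200 − 8.50) × 13.5 / 10.4 = 1935 mg/L.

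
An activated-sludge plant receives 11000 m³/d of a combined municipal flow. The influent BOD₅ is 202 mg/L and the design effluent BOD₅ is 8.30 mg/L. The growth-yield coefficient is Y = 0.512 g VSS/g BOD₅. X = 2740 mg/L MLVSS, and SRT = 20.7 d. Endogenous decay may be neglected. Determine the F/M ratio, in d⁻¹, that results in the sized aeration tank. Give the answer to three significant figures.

With k_d = 0 the design equation reduces to V = Y Q (S₀−S) θ_c / X = 0.512 × 11000 × (202 − 8.30) × 20.7 / 2740 = 8242 m³.
F/M = Q·S₀ / (V·X) = 11000 × 202 / (8242 × 2740) = 0.09840 g BOD₅·(g VSS·d)⁻¹.

F/M ≈ 0.0984 d⁻¹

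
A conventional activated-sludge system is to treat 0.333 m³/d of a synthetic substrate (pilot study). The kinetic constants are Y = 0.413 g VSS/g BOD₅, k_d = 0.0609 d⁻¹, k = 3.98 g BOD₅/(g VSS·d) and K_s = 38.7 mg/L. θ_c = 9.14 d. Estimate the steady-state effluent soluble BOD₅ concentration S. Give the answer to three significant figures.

From the Monod/SRT balance for a CMAS, S = K_s·(1+k_d θ_c)/[θ_c·(Y k − k_d) − 1] = 38.7 × (1 + 0.0609 × 9.14) / [9.14 × (0.413 × 3.98 − 0.0609) − 1] = 60.24 / 13.47 = 4.473 mg/L.

S ≈ 4.47 mg/L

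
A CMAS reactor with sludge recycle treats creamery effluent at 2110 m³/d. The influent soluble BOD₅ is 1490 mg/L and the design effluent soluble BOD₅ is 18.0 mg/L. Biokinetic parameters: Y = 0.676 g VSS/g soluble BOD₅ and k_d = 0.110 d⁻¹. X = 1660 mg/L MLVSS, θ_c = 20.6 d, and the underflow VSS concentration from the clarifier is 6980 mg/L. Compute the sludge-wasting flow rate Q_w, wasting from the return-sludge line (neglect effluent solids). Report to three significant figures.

Steady-state biomass mass balance: V·X·(1 + k_d·θ_c) = Y·Q·(S₀ − S)·θ_c, so V = 0.676 × 2110 × (1490 − 18.0) × 20.6 / [1660 × (1 + 0.110 × 20.6)] = 4.33×10^7 / 5422 = 7978 m³.
Q_w = (V·X)/(θ_c X_r) = 7978 × 1660 / (20.6 × 6980) = 92.10 m³/d.

Q_w ≈ 92.1 m³/d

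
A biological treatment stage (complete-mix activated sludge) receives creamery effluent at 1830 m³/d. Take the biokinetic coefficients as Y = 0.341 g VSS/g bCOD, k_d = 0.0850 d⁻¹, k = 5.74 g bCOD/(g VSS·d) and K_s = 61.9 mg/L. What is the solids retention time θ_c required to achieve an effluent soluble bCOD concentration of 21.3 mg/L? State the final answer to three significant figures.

At the target effluent, Y k S/(K_s+S) = 0.341×5.74×21.3/83.20 = 0.5011 d⁻¹.
Then 1/θ_c = μ − k_d = 0.5011 − 0.0850 = 0.4161 d⁻¹, giving θ_c = 2.403 d.

θ_c ≈ 2.40 d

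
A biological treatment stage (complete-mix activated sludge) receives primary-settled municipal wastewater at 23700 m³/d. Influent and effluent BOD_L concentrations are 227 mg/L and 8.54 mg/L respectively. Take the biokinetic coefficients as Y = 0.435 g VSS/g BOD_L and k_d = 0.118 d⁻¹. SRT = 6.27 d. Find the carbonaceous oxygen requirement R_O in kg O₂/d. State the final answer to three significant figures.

Y_obs = Y / (1 + k_d θ_c) = 0.435 / (1 + 0.118 × 6.27) = 0.435 / 1.740 = 0.2500.
Q·(S₀ − S) = 23700 × (227 − 8.54) × 10⁻³ = 5178 kg/d removed.
Net sludge production P_X = 0.2500 × 5178 = 1294 kg VSS/d.
R_O = Q·ΔS − 1.42 P_X = 5178 − 1838 = 3339 kg O₂/d.

R_O ≈ 3340 kg O₂/d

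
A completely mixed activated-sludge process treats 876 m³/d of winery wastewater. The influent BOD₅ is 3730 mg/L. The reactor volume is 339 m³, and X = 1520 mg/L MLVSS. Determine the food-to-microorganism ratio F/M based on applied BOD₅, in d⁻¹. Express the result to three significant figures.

F/M ≈ 6.34 d⁻¹

F/M = Q·S₀ / (V·X) = 876 × 3730 / (339.0 × 1520) = 6.341 g BOD₅·(g VSS·d)⁻¹.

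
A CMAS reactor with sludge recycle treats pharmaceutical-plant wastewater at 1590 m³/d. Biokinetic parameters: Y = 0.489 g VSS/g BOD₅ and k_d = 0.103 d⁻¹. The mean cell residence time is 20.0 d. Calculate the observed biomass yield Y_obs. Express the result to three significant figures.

Observed yield with endogenous decay: Y_obs = Y / (1 + k_d·θ_c) = 0.489 / (1 + 0.103 × 20.0) = 0.489 / 3.060 = 0.1598 g VSS/g BOD₅.

Y_obs ≈ 0.160 g VSS/g BOD₅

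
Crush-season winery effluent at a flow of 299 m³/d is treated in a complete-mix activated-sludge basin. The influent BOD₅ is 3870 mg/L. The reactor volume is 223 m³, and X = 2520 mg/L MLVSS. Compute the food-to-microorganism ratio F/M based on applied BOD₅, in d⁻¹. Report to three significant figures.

F/M ≈ 2.06 d⁻¹

Food-to-microorganism ratio F/M = Q S₀ / (V X) = 299 × 3870 / (223.0 × 2520) = 2.059 d⁻¹.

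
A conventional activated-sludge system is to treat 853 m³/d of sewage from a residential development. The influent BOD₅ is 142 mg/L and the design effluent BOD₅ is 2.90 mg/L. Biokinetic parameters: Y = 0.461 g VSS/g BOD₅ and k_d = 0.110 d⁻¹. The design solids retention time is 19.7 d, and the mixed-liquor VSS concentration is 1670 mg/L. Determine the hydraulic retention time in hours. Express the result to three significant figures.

τ ≈ 5.73 h

Steady-state biomass mass balance: V·X·(1 + k_d·θ_c) = Y·Q·(S₀ − S)·θ_c, so V = 0.461 × 853 × (142 − 2.90) × 19.7 / [1670 × (1 + 0.110 × 19.7)] = 1.08×10^6 / 5289 = 203.7 m³.
HRT = V/Q = 203.7 m³ / 853 m³·d⁻¹ = 0.2389 d × 24 = 5.732 h.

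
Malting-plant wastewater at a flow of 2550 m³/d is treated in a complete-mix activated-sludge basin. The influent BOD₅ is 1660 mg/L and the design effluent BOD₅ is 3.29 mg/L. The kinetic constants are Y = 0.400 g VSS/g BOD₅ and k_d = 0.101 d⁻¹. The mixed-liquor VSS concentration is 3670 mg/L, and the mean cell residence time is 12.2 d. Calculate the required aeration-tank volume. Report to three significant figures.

Rearranging the biomass balance for a CMAS with decay, V = Y·Q·ΔS·θ_c / [X·(1+k_d θ_c)] = 0.400 × 2550 × (1660 − 3.29) × 12.2 / [3670 × (1 + 0.101 × 12.2)] = 2.06×10^7 / 8192 = 2517 m³.

V ≈ 2520 m³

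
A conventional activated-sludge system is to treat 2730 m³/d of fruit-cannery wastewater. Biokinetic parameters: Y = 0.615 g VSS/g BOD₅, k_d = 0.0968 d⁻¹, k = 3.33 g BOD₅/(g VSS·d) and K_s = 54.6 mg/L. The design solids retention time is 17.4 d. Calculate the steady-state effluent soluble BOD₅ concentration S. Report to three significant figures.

S ≈ 4.45 mg/L

Effluent substrate depends only on kinetics and SRT: S = K_s(1 + k_d θ_c) / [θ_c(Yk − k_d) − 1] = 54.6 × (1 + 0.0968 × 17.4) / [17.4 × (0.615 × 3.33 − 0.0968) − 1] = 146.6 / 32.95 = 4.448 mg/L.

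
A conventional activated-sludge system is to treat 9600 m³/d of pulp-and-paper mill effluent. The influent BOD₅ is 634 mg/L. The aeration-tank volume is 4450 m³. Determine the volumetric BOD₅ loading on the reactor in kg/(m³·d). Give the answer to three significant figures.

L_v ≈ 1.37 kg BOD₅/(m³·d)

Applied BOD₅ load per unit volume = Q·S₀/V = (9600 × 634/1000)/4450 = 1.368 kg BOD₅·m⁻³·d⁻¹.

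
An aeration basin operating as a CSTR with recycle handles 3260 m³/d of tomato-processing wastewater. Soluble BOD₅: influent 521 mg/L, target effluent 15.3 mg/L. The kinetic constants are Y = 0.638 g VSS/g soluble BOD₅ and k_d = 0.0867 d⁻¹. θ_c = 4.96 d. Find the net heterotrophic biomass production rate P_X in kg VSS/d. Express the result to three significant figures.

The observed yield is Y_obs = Y/(1 + k_d·θ_c) = 0.638 / (1 + 0.0867 × 4.96) = 0.638 / 1.430 = 0.4461 g VSS per g soluble BOD₅ removed.
Substrate removed = Q·(S₀ − S) = 3260 m³/d × (521 − 15.3) g/m³ = 1.65×10^6 g/d = 1649 kg/d.
Net biomass production P_X = Y_obs × Q·(S₀ − S) = 0.4461 × 1649 = 735.5 kg VSS/d.

P_X ≈ 736 kg VSS/d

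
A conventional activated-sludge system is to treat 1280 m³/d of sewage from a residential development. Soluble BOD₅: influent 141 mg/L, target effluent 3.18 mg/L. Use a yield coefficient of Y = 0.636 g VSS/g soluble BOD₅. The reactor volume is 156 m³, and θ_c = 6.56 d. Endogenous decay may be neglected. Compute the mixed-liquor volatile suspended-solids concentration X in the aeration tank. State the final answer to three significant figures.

X ≈ 4720 mg/L

X = Y·Q·ΔS·θ_c / V = 0.636 × 1280 × (141 − 3.18) × 6.56 / 156 = 4718 mg/L.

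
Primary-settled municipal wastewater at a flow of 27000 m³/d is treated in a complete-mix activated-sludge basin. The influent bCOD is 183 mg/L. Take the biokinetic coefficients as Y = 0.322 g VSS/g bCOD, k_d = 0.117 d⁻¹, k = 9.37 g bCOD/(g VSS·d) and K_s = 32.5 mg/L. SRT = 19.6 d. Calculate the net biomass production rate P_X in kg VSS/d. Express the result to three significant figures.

From the Monod/SRT balance for a CMAS, S = K_s·(1+k_d θ_c)/[θ_c·(Y k − k_d) − 1] = 32.5 × (1 + 0.117 × 19.6) / [19.6 × (0.322 × 9.37 − 0.117) − 1] = 107.0 / 55.84 = 1.917 mg/L.
Correct the yield for decay: Y_obs = Y/(1 + k_d θ_c) = 0.322 / (1 + 0.117 × 19.6) = 0.322 / 3.293 = 0.09778.
Q·(S₀ − S) = 27000 × (183 − 1.92) × 10⁻³ = 4889 kg/d removed.
P_X = Y_obs · Q(S₀ − S) = 0.09778 × 4889 = 478.0 kg VSS/d.

P_X ≈ 478 kg VSS/d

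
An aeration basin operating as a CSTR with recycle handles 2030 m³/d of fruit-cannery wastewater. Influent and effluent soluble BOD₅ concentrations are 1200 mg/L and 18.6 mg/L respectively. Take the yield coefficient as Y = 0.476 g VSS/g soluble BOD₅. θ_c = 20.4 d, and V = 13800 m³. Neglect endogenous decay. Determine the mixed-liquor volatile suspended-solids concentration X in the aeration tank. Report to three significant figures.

X ≈ 1690 mg/L

Without decay, X = Y Q (S₀−S) θ_c / V = 0.476 × 2030 × (1200 − 18.6) × 20.4 / 13800 = 1688 mg/L.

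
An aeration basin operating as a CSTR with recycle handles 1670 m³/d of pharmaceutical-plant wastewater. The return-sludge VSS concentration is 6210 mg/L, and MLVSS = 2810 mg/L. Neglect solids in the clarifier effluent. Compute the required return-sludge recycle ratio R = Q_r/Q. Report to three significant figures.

R = Q_r/Q = X/(X_r − X) = 2810 / (6210 − 2810) = 0.8265.

R ≈ 0.826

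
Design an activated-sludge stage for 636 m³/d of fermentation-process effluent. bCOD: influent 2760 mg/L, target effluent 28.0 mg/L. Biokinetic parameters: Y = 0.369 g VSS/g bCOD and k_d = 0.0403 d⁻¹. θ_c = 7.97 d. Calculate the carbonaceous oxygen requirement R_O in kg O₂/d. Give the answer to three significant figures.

The observed yield is Y_obs = Y/(1 + k_d·θ_c) = 0.369 / (1 + 0.0403 × 7.97) = 0.369 / 1.321 = 0.2793 g VSS per g bCOD removed.
ΔS = 2760 − 28.0 = 2732 mg/L, so the substrate removal rate is 636 × 2732/1000 = 1738 kg bCOD/d.
Net sludge production P_X = 0.2793 × 1738 = 485.3 kg VSS/d.
Carbonaceous O₂ demand = substrate oxidised − cell-mass equivalent = 1738 − 1.42 × 485.3 = 1048 kg O₂/d.

R_O ≈ 1050 kg O₂/d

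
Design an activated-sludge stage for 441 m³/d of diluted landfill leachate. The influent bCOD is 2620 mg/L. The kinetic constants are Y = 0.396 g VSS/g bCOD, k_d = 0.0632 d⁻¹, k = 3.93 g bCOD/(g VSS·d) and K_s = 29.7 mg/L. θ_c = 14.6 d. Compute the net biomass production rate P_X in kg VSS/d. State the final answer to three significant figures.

From the Monod/SRT balance for a CMAS, S = K_s·(1+k_d θ_c)/[θ_c·(Y k − k_d) − 1] = 29.7 × (1 + 0.0632 × 14.6) / [14.6 × (0.396 × 3.93 − 0.0632) − 1] = 57.10 / 20.80 = 2.746 mg/L.
Y_obs = Y / (1 + k_d θ_c) = 0.396 / (1 + 0.0632 × 14.6) = 0.396 / 1.923 = 0.2060.
Mass of bCOD removed per day: Q(S₀ − S) = 441 × 2617 g/m³ = 1154 kg/d.
So the net sludge growth is P_X = 0.2060 × 1154 = 237.7 kg VSS/d.

P_X ≈ 238 kg VSS/d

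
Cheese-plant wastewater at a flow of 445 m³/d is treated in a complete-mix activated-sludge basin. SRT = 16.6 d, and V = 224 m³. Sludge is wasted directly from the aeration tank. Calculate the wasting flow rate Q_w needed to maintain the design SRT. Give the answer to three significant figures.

For wasting at MLVSS concentration, Q_w = V/θ_c = 224.0/16.6 = 13.49 m³/d.

Q_w ≈ 13.5 m³/d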